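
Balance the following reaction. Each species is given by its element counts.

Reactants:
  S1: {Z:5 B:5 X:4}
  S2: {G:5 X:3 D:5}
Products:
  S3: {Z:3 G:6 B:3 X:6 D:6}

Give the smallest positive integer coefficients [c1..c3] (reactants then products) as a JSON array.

Coefficients: [3, 6, 5]

Z: 3·5+6·0 = 15 | 5·3 = 15
G: 3·0+6·5 = 30 | 5·6 = 30
B: 3·5+6·0 = 15 | 5·3 = 15
X: 3·4+6·3 = 30 | 5·6 = 30
D: 3·0+6·5 = 30 | 5·6 = 30
gcd(3,6,5) = 1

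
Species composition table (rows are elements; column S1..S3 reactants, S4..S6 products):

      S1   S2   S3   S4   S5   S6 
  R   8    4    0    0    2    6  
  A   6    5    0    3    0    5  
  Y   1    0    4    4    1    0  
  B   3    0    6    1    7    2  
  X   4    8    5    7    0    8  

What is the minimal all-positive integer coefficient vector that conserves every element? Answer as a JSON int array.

Coefficients: [1, 3, 2, 2, 1, 3]

R: 1·8+3·4+2·0 = 20 | 2·0+1·2+3·6 = 20
A: 1·6+3·5+2·0 = 21 | 2·3+1·0+3·5 = 21
Y: 1·1+3·0+2·4 = 9 | 2·4+1·1+3·0 = 9
B: 1·3+3·0+2·6 = 15 | 2·1+1·7+3·2 = 15
X: 1·4+3·8+2·5 = 38 | 2·7+1·0+3·8 = 38
gcd(1,3,2,2,1,3) = 1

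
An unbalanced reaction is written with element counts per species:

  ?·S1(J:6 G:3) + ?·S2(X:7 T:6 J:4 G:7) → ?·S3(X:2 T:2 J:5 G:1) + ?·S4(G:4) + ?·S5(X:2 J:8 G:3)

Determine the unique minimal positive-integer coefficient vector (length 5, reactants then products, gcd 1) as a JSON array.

X: 5·0+2·7 = 14 | 6·2+5·0+1·2 = 14
T: 5·0+2·6 = 12 | 6·2+5·0+1·0 = 12
J: 5·6+2·4 = 38 | 6·5+5·0+1·8 = 38
G: 5·3+2·7 = 29 | 6·1+5·4+1·3 = 29
gcd(5,2,6,5,1) = 1

Coefficients: [5, 2, 6, 5, 1]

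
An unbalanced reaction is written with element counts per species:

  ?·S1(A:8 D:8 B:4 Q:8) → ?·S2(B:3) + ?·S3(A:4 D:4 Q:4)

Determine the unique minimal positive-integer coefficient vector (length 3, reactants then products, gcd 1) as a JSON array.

A: 3·8 = 24 | 4·0+6·4 = 24
D: 3·8 = 24 | 4·0+6·4 = 24
B: 3·4 = 12 | 4·3+6·0 = 12
Q: 3·8 = 24 | 4·0+6·4 = 24
gcd(3,4,6) = 1

Coefficients: [3, 4, 6]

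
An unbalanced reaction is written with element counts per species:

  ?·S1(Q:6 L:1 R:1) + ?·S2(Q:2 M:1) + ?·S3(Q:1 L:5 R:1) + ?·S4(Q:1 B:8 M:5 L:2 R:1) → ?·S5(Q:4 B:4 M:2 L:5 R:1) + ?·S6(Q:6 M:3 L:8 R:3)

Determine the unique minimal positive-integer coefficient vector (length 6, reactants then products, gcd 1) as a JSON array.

Coefficients: [1, 2, 3, 1, 2, 1]

Q: 1·6+2·2+3·1+1·1 = 14 | 2·4+1·6 = 14
B: 1·0+2·0+3·0+1·8 = 8 | 2·4+1·0 = 8
M: 1·0+2·1+3·0+1·5 = 7 | 2·2+1·3 = 7
L: 1·1+2·0+3·5+1·2 = 18 | 2·5+1·8 = 18
R: 1·1+2·0+3·1+1·1 = 5 | 2·1+1·3 = 5
gcd(1,2,3,1,2,1) = 1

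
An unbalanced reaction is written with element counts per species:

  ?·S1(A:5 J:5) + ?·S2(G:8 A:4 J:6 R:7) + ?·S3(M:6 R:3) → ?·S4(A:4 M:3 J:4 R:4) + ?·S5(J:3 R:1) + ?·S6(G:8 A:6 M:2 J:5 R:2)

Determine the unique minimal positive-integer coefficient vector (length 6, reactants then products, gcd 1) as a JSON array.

Coefficients: [6, 3, 4, 6, 3, 3]

G: 6·0+3·8+4·0 = 24 | 6·0+3·0+3·8 = 24
A: 6·5+3·4+4·0 = 42 | 6·4+3·0+3·6 = 42
M: 6·0+3·0+4·6 = 24 | 6·3+3·0+3·2 = 24
J: 6·5+3·6+4·0 = 48 | 6·4+3·3+3·5 = 48
R: 6·0+3·7+4·3 = 33 | 6·4+3·1+3·2 = 33
gcd(6,3,4,6,3,3) = 1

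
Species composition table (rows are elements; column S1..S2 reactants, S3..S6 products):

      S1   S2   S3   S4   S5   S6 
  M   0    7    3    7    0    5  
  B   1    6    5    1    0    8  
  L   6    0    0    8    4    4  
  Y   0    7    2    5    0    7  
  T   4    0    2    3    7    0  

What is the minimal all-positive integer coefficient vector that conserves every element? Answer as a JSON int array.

M: 6·0+5·7 = 35 | 2·3+2·7+2·0+3·5 = 35
B: 6·1+5·6 = 36 | 2·5+2·1+2·0+3·8 = 36
L: 6·6+5·0 = 36 | 2·0+2·8+2·4+3·4 = 36
Y: 6·0+5·7 = 35 | 2·2+2·5+2·0+3·7 = 35
T: 6·4+5·0 = 24 | 2·2+2·3+2·7+3·0 = 24
gcd(6,5,2,2,2,3) = 1

Coefficients: [6, 5, 2, 2, 2, 3]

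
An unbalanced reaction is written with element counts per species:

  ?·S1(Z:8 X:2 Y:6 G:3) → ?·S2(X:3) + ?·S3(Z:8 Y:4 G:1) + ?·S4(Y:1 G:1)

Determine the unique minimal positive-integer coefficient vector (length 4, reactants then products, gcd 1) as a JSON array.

Z: 3·8 = 24 | 2·0+3·8+6·0 = 24
X: 3·2 = 6 | 2·3+3·0+6·0 = 6
Y: 3·6 = 18 | 2·0+3·4+6·1 = 18
G: 3·3 = 9 | 2·0+3·1+6·1 = 9
gcd(3,2,3,6) = 1

Coefficients: [3, 2, 3, 6]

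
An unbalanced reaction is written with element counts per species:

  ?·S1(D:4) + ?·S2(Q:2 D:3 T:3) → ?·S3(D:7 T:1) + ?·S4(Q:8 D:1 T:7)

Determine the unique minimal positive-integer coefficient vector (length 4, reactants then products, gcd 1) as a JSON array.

Coefficients: [6, 4, 5, 1]

Q: 6·0+4·2 = 8 | 5·0+1·8 = 8
D: 6·4+4·3 = 36 | 5·7+1·1 = 36
T: 6·0+4·3 = 12 | 5·1+1·7 = 12
gcd(6,4,5,1) = 1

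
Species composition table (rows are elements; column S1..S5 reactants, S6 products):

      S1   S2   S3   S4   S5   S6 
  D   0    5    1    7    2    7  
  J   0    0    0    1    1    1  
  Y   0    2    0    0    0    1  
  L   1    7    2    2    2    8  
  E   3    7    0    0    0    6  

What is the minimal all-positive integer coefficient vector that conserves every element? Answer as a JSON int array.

Coefficients: [5, 3, 5, 2, 4, 6]

D: 5·0+3·5+5·1+2·7+4·2 = 42 | 6·7 = 42
J: 5·0+3·0+5·0+2·1+4·1 = 6 | 6·1 = 6
Y: 5·0+3·2+5·0+2·0+4·0 = 6 | 6·1 = 6
L: 5·1+3·7+5·2+2·2+4·2 = 48 | 6·8 = 48
E: 5·3+3·7+5·0+2·0+4·0 = 36 | 6·6 = 36
gcd(5,3,5,2,4,6) = 1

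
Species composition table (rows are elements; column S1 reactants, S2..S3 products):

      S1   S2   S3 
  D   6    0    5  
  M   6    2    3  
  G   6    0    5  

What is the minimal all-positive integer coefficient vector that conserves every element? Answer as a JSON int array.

D: 5·6 = 30 | 6·0+6·5 = 30
M: 5·6 = 30 | 6·2+6·3 = 30
G: 5·6 = 30 | 6·0+6·5 = 30
gcd(5,6,6) = 1

Coefficients: [5, 6, 6]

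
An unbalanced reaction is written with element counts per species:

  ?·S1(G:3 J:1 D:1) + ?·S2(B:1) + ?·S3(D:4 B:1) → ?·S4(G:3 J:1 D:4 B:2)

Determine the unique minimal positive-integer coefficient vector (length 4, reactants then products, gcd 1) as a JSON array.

Coefficients: [4, 5, 3, 4]

G: 4·3+5·0+3·0 = 12 | 4·3 = 12
J: 4·1+5·0+3·0 = 4 | 4·1 = 4
D: 4·1+5·0+3·4 = 16 | 4·4 = 16
B: 4·0+5·1+3·1 = 8 | 4·2 = 8
gcd(4,5,3,4) = 1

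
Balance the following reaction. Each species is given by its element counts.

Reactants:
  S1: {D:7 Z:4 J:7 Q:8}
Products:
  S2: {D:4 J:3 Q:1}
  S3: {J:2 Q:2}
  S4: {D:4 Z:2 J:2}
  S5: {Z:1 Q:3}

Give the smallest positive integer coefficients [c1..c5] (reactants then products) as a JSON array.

Coefficients: [4, 2, 6, 5, 6]

D: 4·7 = 28 | 2·4+6·0+5·4+6·0 = 28
Z: 4·4 = 16 | 2·0+6·0+5·2+6·1 = 16
J: 4·7 = 28 | 2·3+6·2+5·2+6·0 = 28
Q: 4·8 = 32 | 2·1+6·2+5·0+6·3 = 32
gcd(4,2,6,5,6) = 1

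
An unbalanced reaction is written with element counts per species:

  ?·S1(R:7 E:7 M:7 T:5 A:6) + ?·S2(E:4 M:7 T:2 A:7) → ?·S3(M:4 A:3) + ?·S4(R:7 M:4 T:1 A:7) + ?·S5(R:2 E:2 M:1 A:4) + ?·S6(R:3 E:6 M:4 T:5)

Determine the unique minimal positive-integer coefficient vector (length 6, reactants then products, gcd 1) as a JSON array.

R: 6·7+1·0 = 42 | 3·0+2·7+5·2+6·3 = 42
E: 6·7+1·4 = 46 | 3·0+2·0+5·2+6·6 = 46
M: 6·7+1·7 = 49 | 3·4+2·4+5·1+6·4 = 49
T: 6·5+1·2 = 32 | 3·0+2·1+5·0+6·5 = 32
A: 6·6+1·7 = 43 | 3·3+2·7+5·4+6·0 = 43
gcd(6,1,3,2,5,6) = 1

Coefficients: [6, 1, 3, 2, 5, 6]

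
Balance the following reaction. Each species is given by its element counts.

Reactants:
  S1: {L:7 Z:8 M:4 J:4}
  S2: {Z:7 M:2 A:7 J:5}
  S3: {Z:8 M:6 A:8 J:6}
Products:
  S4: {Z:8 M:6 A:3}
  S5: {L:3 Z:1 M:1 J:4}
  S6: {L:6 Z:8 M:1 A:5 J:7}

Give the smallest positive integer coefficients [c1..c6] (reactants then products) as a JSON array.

Coefficients: [6, 2, 3, 6, 6, 4]

L: 6·7+2·0+3·0 = 42 | 6·0+6·3+4·6 = 42
Z: 6·8+2·7+3·8 = 86 | 6·8+6·1+4·8 = 86
M: 6·4+2·2+3·6 = 46 | 6·6+6·1+4·1 = 46
A: 6·0+2·7+3·8 = 38 | 6·3+6·0+4·5 = 38
J: 6·4+2·5+3·6 = 52 | 6·0+6·4+4·7 = 52
gcd(6,2,3,6,6,4) = 1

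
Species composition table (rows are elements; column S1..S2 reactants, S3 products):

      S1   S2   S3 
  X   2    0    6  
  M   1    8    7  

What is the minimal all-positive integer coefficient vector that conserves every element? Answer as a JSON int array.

Coefficients: [6, 1, 2]

X: 6·2+1·0 = 12 | 2·6 = 12
M: 6·1+1·8 = 14 | 2·7 = 14
gcd(6,1,2) = 1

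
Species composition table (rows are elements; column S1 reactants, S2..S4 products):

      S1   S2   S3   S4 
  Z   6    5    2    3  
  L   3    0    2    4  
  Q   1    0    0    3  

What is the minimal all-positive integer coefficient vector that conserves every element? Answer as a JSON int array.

Coefficients: [6, 4, 5, 2]

Z: 6·6 = 36 | 4·5+5·2+2·3 = 36
L: 6·3 = 18 | 4·0+5·2+2·4 = 18
Q: 6·1 = 6 | 4·0+5·0+2·3 = 6
gcd(6,4,5,2) = 1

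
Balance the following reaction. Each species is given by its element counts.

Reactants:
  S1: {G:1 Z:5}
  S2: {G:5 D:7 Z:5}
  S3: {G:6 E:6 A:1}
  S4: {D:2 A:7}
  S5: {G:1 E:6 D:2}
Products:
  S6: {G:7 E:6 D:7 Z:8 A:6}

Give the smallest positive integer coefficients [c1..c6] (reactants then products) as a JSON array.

G: 5·1+3·5+2·6+4·0+3·1 = 35 | 5·7 = 35
E: 5·0+3·0+2·6+4·0+3·6 = 30 | 5·6 = 30
D: 5·0+3·7+2·0+4·2+3·2 = 35 | 5·7 = 35
Z: 5·5+3·5+2·0+4·0+3·0 = 40 | 5·8 = 40
A: 5·0+3·0+2·1+4·7+3·0 = 30 | 5·6 = 30
gcd(5,3,2,4,3,5) = 1

Coefficients: [5, 3, 2, 4, 3, 5]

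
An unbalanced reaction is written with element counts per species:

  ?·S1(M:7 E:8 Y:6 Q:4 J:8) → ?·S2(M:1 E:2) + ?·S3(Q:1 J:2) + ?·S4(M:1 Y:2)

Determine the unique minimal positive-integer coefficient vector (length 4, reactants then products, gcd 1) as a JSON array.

Coefficients: [1, 4, 4, 3]

M: 1·7 = 7 | 4·1+4·0+3·1 = 7
E: 1·8 = 8 | 4·2+4·0+3·0 = 8
Y: 1·6 = 6 | 4·0+4·0+3·2 = 6
Q: 1·4 = 4 | 4·0+4·1+3·0 = 4
J: 1·8 = 8 | 4·0+4·2+3·0 = 8
gcd(1,4,4,3) = 1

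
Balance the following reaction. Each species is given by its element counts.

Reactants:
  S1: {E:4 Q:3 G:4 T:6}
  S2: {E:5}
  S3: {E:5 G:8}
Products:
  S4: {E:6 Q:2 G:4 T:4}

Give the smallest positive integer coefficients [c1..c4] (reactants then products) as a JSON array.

Coefficients: [4, 3, 1, 6]

E: 4·4+3·5+1·5 = 36 | 6·6 = 36
Q: 4·3+3·0+1·0 = 12 | 6·2 = 12
G: 4·4+3·0+1·8 = 24 | 6·4 = 24
T: 4·6+3·0+1·0 = 24 | 6·4 = 24
gcd(4,3,1,6) = 1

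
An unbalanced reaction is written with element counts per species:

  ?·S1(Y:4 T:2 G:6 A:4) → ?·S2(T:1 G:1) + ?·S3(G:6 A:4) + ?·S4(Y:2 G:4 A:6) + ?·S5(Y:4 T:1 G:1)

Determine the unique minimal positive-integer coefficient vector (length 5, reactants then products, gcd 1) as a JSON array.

Coefficients: [5, 6, 2, 2, 4]

Y: 5·4 = 20 | 6·0+2·0+2·2+4·4 = 20
T: 5·2 = 10 | 6·1+2·0+2·0+4·1 = 10
G: 5·6 = 30 | 6·1+2·6+2·4+4·1 = 30
A: 5·4 = 20 | 6·0+2·4+2·6+4·0 = 20
gcd(5,6,2,2,4) = 1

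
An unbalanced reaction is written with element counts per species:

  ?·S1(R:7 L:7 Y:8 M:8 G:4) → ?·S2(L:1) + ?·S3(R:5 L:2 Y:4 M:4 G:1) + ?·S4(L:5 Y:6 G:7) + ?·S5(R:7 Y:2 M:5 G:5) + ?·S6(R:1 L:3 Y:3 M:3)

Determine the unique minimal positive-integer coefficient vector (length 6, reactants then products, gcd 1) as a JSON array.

R: 5·7 = 35 | 6·0+3·5+1·0+2·7+6·1 = 35
L: 5·7 = 35 | 6·1+3·2+1·5+2·0+6·3 = 35
Y: 5·8 = 40 | 6·0+3·4+1·6+2·2+6·3 = 40
M: 5·8 = 40 | 6·0+3·4+1·0+2·5+6·3 = 40
G: 5·4 = 20 | 6·0+3·1+1·7+2·5+6·0 = 20
gcd(5,6,3,1,2,6) = 1

Coefficients: [5, 6, 3, 1, 2, 6]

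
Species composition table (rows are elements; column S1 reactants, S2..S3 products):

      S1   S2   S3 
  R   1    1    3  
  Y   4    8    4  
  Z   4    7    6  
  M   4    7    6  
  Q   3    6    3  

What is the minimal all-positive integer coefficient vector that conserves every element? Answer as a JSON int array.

Coefficients: [5, 2, 1]

R: 5·1 = 5 | 2·1+1·3 = 5
Y: 5·4 = 20 | 2·8+1·4 = 20
Z: 5·4 = 20 | 2·7+1·6 = 20
M: 5·4 = 20 | 2·7+1·6 = 20
Q: 5·3 = 15 | 2·6+1·3 = 15
gcd(5,2,1) = 1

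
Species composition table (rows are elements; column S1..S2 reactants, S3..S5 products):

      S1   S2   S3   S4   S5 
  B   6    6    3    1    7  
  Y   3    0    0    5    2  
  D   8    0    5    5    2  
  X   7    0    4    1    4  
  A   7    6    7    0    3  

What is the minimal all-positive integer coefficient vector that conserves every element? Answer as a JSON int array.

B: 3·6+1·6 = 24 | 3·3+1·1+2·7 = 24
Y: 3·3+1·0 = 9 | 3·0+1·5+2·2 = 9
D: 3·8+1·0 = 24 | 3·5+1·5+2·2 = 24
X: 3·7+1·0 = 21 | 3·4+1·1+2·4 = 21
A: 3·7+1·6 = 27 | 3·7+1·0+2·3 = 27
gcd(3,1,3,1,2) = 1

Coefficients: [3, 1, 3, 1, 2]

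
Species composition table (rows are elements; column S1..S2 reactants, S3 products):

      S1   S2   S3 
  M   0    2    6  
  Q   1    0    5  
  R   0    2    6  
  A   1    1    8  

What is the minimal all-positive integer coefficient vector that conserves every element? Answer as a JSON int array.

M: 5·0+3·2 = 6 | 1·6 = 6
Q: 5·1+3·0 = 5 | 1·5 = 5
R: 5·0+3·2 = 6 | 1·6 = 6
A: 5·1+3·1 = 8 | 1·8 = 8
gcd(5,3,1) = 1

Coefficients: [5, 3, 1]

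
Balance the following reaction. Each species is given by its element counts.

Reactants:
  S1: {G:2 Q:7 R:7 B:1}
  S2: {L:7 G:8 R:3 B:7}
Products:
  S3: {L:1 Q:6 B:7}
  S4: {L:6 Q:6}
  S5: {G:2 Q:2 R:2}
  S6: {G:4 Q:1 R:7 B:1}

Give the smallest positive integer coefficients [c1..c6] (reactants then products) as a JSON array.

L: 5·0+2·7 = 14 | 2·1+2·6+3·0+5·0 = 14
G: 5·2+2·8 = 26 | 2·0+2·0+3·2+5·4 = 26
Q: 5·7+2·0 = 35 | 2·6+2·6+3·2+5·1 = 35
R: 5·7+2·3 = 41 | 2·0+2·0+3·2+5·7 = 41
B: 5·1+2·7 = 19 | 2·7+2·0+3·0+5·1 = 19
gcd(5,2,2,2,3,5) = 1

Coefficients: [5, 2, 2, 2, 3, 5]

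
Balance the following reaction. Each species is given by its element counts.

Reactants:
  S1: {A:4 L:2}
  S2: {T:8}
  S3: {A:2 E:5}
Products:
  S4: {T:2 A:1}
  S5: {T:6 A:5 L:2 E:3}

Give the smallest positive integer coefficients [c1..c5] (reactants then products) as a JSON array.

Coefficients: [5, 4, 3, 1, 5]

T: 5·0+4·8+3·0 = 32 | 1·2+5·6 = 32
A: 5·4+4·0+3·2 = 26 | 1·1+5·5 = 26
L: 5·2+4·0+3·0 = 10 | 1·0+5·2 = 10
E: 5·0+4·0+3·5 = 15 | 1·0+5·3 = 15
gcd(5,4,3,1,5) = 1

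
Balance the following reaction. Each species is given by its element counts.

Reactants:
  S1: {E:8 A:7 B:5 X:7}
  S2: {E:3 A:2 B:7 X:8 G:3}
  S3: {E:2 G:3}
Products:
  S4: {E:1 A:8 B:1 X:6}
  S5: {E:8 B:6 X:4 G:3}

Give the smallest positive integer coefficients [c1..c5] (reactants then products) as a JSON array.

Coefficients: [4, 2, 3, 4, 5]

E: 4·8+2·3+3·2 = 44 | 4·1+5·8 = 44
A: 4·7+2·2+3·0 = 32 | 4·8+5·0 = 32
B: 4·5+2·7+3·0 = 34 | 4·1+5·6 = 34
X: 4·7+2·8+3·0 = 44 | 4·6+5·4 = 44
G: 4·0+2·3+3·3 = 15 | 4·0+5·3 = 15
gcd(4,2,3,4,5) = 1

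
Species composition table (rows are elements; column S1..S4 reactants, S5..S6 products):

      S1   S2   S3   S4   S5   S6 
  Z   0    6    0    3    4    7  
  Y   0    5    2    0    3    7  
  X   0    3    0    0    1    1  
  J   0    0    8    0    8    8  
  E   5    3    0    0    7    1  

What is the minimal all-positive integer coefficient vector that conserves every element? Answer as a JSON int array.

Coefficients: [6, 2, 6, 5, 5, 1]

Z: 6·0+2·6+6·0+5·3 = 27 | 5·4+1·7 = 27
Y: 6·0+2·5+6·2+5·0 = 22 | 5·3+1·7 = 22
X: 6·0+2·3+6·0+5·0 = 6 | 5·1+1·1 = 6
J: 6·0+2·0+6·8+5·0 = 48 | 5·8+1·8 = 48
E: 6·5+2·3+6·0+5·0 = 36 | 5·7+1·1 = 36
gcd(6,2,6,5,5,1) = 1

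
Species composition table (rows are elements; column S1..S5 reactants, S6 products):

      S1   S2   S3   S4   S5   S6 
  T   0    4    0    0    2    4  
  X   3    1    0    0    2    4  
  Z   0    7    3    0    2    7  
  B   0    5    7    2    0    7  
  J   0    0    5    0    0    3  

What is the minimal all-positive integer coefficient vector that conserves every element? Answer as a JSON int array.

T: 2·0+2·4+3·0+2·0+6·2 = 20 | 5·4 = 20
X: 2·3+2·1+3·0+2·0+6·2 = 20 | 5·4 = 20
Z: 2·0+2·7+3·3+2·0+6·2 = 35 | 5·7 = 35
B: 2·0+2·5+3·7+2·2+6·0 = 35 | 5·7 = 35
J: 2·0+2·0+3·5+2·0+6·0 = 15 | 5·3 = 15
gcd(2,2,3,2,6,5) = 1

Coefficients: [2, 2, 3, 2, 6, 5]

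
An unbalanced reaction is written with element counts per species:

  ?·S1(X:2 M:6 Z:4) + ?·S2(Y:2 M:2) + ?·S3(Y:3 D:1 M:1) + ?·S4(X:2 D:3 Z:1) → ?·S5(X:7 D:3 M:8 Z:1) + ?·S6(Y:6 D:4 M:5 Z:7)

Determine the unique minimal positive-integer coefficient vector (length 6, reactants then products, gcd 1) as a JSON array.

Y: 3·0+3·2+2·3+4·0 = 12 | 2·0+2·6 = 12
X: 3·2+3·0+2·0+4·2 = 14 | 2·7+2·0 = 14
D: 3·0+3·0+2·1+4·3 = 14 | 2·3+2·4 = 14
M: 3·6+3·2+2·1+4·0 = 26 | 2·8+2·5 = 26
Z: 3·4+3·0+2·0+4·1 = 16 | 2·1+2·7 = 16
gcd(3,3,2,4,2,2) = 1

Coefficients: [3, 3, 2, 4, 2, 2]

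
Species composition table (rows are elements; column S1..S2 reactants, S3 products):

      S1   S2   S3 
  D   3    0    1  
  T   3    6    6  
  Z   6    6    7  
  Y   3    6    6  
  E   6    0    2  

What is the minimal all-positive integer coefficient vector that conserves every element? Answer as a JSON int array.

D: 2·3+5·0 = 6 | 6·1 = 6
T: 2·3+5·6 = 36 | 6·6 = 36
Z: 2·6+5·6 = 42 | 6·7 = 42
Y: 2·3+5·6 = 36 | 6·6 = 36
E: 2·6+5·0 = 12 | 6·2 = 12
gcd(2,5,6) = 1

Coefficients: [2, 5, 6]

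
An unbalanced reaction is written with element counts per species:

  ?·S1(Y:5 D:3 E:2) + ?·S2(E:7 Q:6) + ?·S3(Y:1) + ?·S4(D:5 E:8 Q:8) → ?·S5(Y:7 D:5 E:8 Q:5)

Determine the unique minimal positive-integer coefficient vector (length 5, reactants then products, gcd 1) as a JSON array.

Y: 5·5+2·0+3·1+1·0 = 28 | 4·7 = 28
D: 5·3+2·0+3·0+1·5 = 20 | 4·5 = 20
E: 5·2+2·7+3·0+1·8 = 32 | 4·8 = 32
Q: 5·0+2·6+3·0+1·8 = 20 | 4·5 = 20
gcd(5,2,3,1,4) = 1

Coefficients: [5, 2, 3, 1, 4]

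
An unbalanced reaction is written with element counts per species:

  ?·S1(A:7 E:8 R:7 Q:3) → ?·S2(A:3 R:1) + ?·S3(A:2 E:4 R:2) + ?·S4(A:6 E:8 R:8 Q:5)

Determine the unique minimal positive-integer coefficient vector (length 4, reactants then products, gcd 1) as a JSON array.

Coefficients: [5, 3, 4, 3]

A: 5·7 = 35 | 3·3+4·2+3·6 = 35
E: 5·8 = 40 | 3·0+4·4+3·8 = 40
R: 5·7 = 35 | 3·1+4·2+3·8 = 35
Q: 5·3 = 15 | 3·0+4·0+3·5 = 15
gcd(5,3,4,3) = 1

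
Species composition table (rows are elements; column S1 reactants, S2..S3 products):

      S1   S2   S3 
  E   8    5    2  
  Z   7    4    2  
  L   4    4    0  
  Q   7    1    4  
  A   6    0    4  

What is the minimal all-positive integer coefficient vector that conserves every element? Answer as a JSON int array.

E: 2·8 = 16 | 2·5+3·2 = 16
Z: 2·7 = 14 | 2·4+3·2 = 14
L: 2·4 = 8 | 2·4+3·0 = 8
Q: 2·7 = 14 | 2·1+3·4 = 14
A: 2·6 = 12 | 2·0+3·4 = 12
gcd(2,2,3) = 1

Coefficients: [2, 2, 3]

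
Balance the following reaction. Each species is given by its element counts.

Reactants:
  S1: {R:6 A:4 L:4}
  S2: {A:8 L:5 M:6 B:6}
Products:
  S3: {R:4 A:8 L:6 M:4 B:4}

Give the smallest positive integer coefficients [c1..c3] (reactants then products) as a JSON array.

R: 2·6+2·0 = 12 | 3·4 = 12
A: 2·4+2·8 = 24 | 3·8 = 24
L: 2·4+2·5 = 18 | 3·6 = 18
M: 2·0+2·6 = 12 | 3·4 = 12
B: 2·0+2·6 = 12 | 3·4 = 12
gcd(2,2,3) = 1

Coefficients: [2, 2, 3]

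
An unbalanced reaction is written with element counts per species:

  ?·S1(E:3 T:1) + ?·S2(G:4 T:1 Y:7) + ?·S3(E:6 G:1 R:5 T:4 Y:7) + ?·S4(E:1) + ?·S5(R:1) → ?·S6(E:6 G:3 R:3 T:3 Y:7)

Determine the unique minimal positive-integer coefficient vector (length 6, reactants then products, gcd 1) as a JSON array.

Coefficients: [3, 2, 1, 3, 4, 3]

E: 3·3+2·0+1·6+3·1+4·0 = 18 | 3·6 = 18
G: 3·0+2·4+1·1+3·0+4·0 = 9 | 3·3 = 9
R: 3·0+2·0+1·5+3·0+4·1 = 9 | 3·3 = 9
T: 3·1+2·1+1·4+3·0+4·0 = 9 | 3·3 = 9
Y: 3·0+2·7+1·7+3·0+4·0 = 21 | 3·7 = 21
gcd(3,2,1,3,4,3) = 1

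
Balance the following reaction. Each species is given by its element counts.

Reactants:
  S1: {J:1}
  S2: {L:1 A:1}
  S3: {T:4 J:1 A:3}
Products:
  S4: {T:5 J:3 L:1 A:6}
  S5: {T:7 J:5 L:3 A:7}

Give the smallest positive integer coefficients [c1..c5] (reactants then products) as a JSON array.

T: 5·0+4·0+3·4 = 12 | 1·5+1·7 = 12
J: 5·1+4·0+3·1 = 8 | 1·3+1·5 = 8
L: 5·0+4·1+3·0 = 4 | 1·1+1·3 = 4
A: 5·0+4·1+3·3 = 13 | 1·6+1·7 = 13
gcd(5,4,3,1,1) = 1

Coefficients: [5, 4, 3, 1, 1]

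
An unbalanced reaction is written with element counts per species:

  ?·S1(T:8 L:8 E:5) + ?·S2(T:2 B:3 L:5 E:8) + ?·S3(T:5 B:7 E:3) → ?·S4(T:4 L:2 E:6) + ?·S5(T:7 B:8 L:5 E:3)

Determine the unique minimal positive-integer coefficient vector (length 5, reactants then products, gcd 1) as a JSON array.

Coefficients: [2, 1, 3, 3, 3]

T: 2·8+1·2+3·5 = 33 | 3·4+3·7 = 33
B: 2·0+1·3+3·7 = 24 | 3·0+3·8 = 24
L: 2·8+1·5+3·0 = 21 | 3·2+3·5 = 21
E: 2·5+1·8+3·3 = 27 | 3·6+3·3 = 27
gcd(2,1,3,3,3) = 1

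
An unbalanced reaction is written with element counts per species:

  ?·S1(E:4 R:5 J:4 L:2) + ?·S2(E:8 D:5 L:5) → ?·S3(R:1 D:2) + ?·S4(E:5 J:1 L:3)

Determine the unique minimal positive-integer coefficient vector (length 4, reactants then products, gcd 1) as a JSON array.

E: 1·4+2·8 = 20 | 5·0+4·5 = 20
R: 1·5+2·0 = 5 | 5·1+4·0 = 5
D: 1·0+2·5 = 10 | 5·2+4·0 = 10
J: 1·4+2·0 = 4 | 5·0+4·1 = 4
L: 1·2+2·5 = 12 | 5·0+4·3 = 12
gcd(1,2,5,4) = 1

Coefficients: [1, 2, 5, 4]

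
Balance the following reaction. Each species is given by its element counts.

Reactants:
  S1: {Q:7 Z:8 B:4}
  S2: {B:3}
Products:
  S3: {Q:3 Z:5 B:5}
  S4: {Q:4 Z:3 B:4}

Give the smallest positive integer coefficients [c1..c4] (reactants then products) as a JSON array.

Coefficients: [3, 5, 3, 3]

Q: 3·7+5·0 = 21 | 3·3+3·4 = 21
Z: 3·8+5·0 = 24 | 3·5+3·3 = 24
B: 3·4+5·3 = 27 | 3·5+3·4 = 27
gcd(3,5,3,3) = 1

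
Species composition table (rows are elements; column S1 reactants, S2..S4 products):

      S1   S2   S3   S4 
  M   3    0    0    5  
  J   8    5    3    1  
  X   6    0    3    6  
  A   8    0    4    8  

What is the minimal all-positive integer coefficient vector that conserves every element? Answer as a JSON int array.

Coefficients: [5, 5, 4, 3]

M: 5·3 = 15 | 5·0+4·0+3·5 = 15
J: 5·8 = 40 | 5·5+4·3+3·1 = 40
X: 5·6 = 30 | 5·0+4·3+3·6 = 30
A: 5·8 = 40 | 5·0+4·4+3·8 = 40
gcd(5,5,4,3) = 1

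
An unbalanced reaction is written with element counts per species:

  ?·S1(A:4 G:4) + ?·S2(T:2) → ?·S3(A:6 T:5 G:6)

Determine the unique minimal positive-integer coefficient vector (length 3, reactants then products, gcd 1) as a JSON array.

Coefficients: [3, 5, 2]

A: 3·4+5·0 = 12 | 2·6 = 12
T: 3·0+5·2 = 10 | 2·5 = 10
G: 3·4+5·0 = 12 | 2·6 = 12
gcd(3,5,2) = 1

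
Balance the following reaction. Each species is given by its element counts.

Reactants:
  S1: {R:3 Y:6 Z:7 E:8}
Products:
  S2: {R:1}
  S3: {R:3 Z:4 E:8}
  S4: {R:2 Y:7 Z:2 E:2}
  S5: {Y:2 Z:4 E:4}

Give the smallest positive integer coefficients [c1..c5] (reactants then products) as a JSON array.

Coefficients: [4, 5, 1, 2, 5]

R: 4·3 = 12 | 5·1+1·3+2·2+5·0 = 12
Y: 4·6 = 24 | 5·0+1·0+2·7+5·2 = 24
Z: 4·7 = 28 | 5·0+1·4+2·2+5·4 = 28
E: 4·8 = 32 | 5·0+1·8+2·2+5·4 = 32
gcd(4,5,1,2,5) = 1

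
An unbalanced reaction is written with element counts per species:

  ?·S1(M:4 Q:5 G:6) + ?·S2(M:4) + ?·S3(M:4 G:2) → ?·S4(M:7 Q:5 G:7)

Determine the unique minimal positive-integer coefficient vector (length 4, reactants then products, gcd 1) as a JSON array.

M: 4·4+1·4+2·4 = 28 | 4·7 = 28
Q: 4·5+1·0+2·0 = 20 | 4·5 = 20
G: 4·6+1·0+2·2 = 28 | 4·7 = 28
gcd(4,1,2,4) = 1

Coefficients: [4, 1, 2, 4]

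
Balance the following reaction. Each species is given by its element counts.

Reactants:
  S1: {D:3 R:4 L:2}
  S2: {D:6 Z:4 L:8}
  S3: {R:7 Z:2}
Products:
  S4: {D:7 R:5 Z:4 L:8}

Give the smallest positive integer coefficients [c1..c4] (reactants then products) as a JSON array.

Coefficients: [4, 5, 2, 6]

D: 4·3+5·6+2·0 = 42 | 6·7 = 42
R: 4·4+5·0+2·7 = 30 | 6·5 = 30
Z: 4·0+5·4+2·2 = 24 | 6·4 = 24
L: 4·2+5·8+2·0 = 48 | 6·8 = 48
gcd(4,5,2,6) = 1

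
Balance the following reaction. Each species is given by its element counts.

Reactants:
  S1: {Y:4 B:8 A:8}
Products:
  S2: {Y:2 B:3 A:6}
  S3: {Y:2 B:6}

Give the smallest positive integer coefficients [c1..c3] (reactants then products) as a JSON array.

Y: 3·4 = 12 | 4·2+2·2 = 12
B: 3·8 = 24 | 4·3+2·6 = 24
A: 3·8 = 24 | 4·6+2·0 = 24
gcd(3,4,2) = 1

Coefficients: [3, 4, 2]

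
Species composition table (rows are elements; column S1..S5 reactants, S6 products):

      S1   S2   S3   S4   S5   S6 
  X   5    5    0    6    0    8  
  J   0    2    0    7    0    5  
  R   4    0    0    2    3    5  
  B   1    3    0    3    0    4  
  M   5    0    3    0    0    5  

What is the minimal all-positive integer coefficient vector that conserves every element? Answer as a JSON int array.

Coefficients: [1, 3, 5, 2, 4, 4]

X: 1·5+3·5+5·0+2·6+4·0 = 32 | 4·8 = 32
J: 1·0+3·2+5·0+2·7+4·0 = 20 | 4·5 = 20
R: 1·4+3·0+5·0+2·2+4·3 = 20 | 4·5 = 20
B: 1·1+3·3+5·0+2·3+4·0 = 16 | 4·4 = 16
M: 1·5+3·0+5·3+2·0+4·0 = 20 | 4·5 = 20
gcd(1,3,5,2,4,4) = 1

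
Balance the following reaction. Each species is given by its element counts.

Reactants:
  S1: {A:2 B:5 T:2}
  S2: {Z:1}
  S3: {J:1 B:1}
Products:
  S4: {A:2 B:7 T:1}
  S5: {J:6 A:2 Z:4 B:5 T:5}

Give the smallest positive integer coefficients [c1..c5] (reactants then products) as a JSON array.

J: 4·0+4·0+6·1 = 6 | 3·0+1·6 = 6
A: 4·2+4·0+6·0 = 8 | 3·2+1·2 = 8
Z: 4·0+4·1+6·0 = 4 | 3·0+1·4 = 4
B: 4·5+4·0+6·1 = 26 | 3·7+1·5 = 26
T: 4·2+4·0+6·0 = 8 | 3·1+1·5 = 8
gcd(4,4,6,3,1) = 1

Coefficients: [4, 4, 6, 3, 1]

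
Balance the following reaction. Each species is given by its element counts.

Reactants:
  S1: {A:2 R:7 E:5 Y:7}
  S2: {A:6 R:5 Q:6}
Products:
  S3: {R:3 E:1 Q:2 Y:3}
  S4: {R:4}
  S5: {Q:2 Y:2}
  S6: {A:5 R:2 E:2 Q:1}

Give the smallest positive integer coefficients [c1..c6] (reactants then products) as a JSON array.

Coefficients: [3, 4, 3, 5, 6, 6]

A: 3·2+4·6 = 30 | 3·0+5·0+6·0+6·5 = 30
R: 3·7+4·5 = 41 | 3·3+5·4+6·0+6·2 = 41
E: 3·5+4·0 = 15 | 3·1+5·0+6·0+6·2 = 15
Q: 3·0+4·6 = 24 | 3·2+5·0+6·2+6·1 = 24
Y: 3·7+4·0 = 21 | 3·3+5·0+6·2+6·0 = 21
gcd(3,4,3,5,6,6) = 1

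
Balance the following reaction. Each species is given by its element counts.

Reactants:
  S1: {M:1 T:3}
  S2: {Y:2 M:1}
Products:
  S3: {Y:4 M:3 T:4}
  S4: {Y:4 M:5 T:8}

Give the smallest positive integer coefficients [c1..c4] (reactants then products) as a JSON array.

Y: 4·0+4·2 = 8 | 1·4+1·4 = 8
M: 4·1+4·1 = 8 | 1·3+1·5 = 8
T: 4·3+4·0 = 12 | 1·4+1·8 = 12
gcd(4,4,1,1) = 1

Coefficients: [4, 4, 1, 1]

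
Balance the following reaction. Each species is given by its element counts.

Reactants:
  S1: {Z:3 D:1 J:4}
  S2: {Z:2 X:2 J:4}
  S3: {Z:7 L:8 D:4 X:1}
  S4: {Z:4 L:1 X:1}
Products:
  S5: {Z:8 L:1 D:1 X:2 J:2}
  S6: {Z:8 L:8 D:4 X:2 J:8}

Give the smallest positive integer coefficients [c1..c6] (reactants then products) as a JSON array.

Coefficients: [6, 5, 4, 6, 6, 4]

Z: 6·3+5·2+4·7+6·4 = 80 | 6·8+4·8 = 80
L: 6·0+5·0+4·8+6·1 = 38 | 6·1+4·8 = 38
D: 6·1+5·0+4·4+6·0 = 22 | 6·1+4·4 = 22
X: 6·0+5·2+4·1+6·1 = 20 | 6·2+4·2 = 20
J: 6·4+5·4+4·0+6·0 = 44 | 6·2+4·8 = 44
gcd(6,5,4,6,6,4) = 1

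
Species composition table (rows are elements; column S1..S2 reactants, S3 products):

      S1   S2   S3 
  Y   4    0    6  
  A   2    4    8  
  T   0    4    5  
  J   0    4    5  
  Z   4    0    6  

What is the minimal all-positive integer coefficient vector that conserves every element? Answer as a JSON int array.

Y: 6·4+5·0 = 24 | 4·6 = 24
A: 6·2+5·4 = 32 | 4·8 = 32
T: 6·0+5·4 = 20 | 4·5 = 20
J: 6·0+5·4 = 20 | 4·5 = 20
Z: 6·4+5·0 = 24 | 4·6 = 24
gcd(6,5,4) = 1

Coefficients: [6, 5, 4]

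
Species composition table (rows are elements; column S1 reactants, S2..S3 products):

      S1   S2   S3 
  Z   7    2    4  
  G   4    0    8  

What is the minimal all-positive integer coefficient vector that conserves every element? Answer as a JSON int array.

Z: 2·7 = 14 | 5·2+1·4 = 14
G: 2·4 = 8 | 5·0+1·8 = 8
gcd(2,5,1) = 1

Coefficients: [2, 5, 1]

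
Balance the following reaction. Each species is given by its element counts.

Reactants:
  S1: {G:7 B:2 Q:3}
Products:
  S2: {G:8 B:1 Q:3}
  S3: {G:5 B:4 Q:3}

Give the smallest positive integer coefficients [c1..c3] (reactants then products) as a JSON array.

Coefficients: [3, 2, 1]

G: 3·7 = 21 | 2·8+1·5 = 21
B: 3·2 = 6 | 2·1+1·4 = 6
Q: 3·3 = 9 | 2·3+1·3 = 9
gcd(3,2,1) = 1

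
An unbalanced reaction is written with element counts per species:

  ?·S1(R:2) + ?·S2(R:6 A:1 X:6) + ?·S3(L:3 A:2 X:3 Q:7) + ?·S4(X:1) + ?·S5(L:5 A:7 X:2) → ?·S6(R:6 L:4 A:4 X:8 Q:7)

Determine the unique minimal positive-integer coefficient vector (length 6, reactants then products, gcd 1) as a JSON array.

R: 6·2+3·6+5·0+5·0+1·0 = 30 | 5·6 = 30
L: 6·0+3·0+5·3+5·0+1·5 = 20 | 5·4 = 20
A: 6·0+3·1+5·2+5·0+1·7 = 20 | 5·4 = 20
X: 6·0+3·6+5·3+5·1+1·2 = 40 | 5·8 = 40
Q: 6·0+3·0+5·7+5·0+1·0 = 35 | 5·7 = 35
gcd(6,3,5,5,1,5) = 1

Coefficients: [6, 3, 5, 5, 1, 5]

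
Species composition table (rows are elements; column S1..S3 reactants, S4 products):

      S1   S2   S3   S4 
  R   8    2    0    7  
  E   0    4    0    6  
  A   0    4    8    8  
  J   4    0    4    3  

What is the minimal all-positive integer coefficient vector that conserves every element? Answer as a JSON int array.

Coefficients: [2, 6, 1, 4]

R: 2·8+6·2+1·0 = 28 | 4·7 = 28
E: 2·0+6·4+1·0 = 24 | 4·6 = 24
A: 2·0+6·4+1·8 = 32 | 4·8 = 32
J: 2·4+6·0+1·4 = 12 | 4·3 = 12
gcd(2,6,1,4) = 1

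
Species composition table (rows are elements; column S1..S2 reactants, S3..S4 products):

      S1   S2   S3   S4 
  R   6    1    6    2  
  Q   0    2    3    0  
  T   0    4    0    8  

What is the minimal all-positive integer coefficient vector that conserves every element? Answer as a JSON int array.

Coefficients: [4, 6, 4, 3]

R: 4·6+6·1 = 30 | 4·6+3·2 = 30
Q: 4·0+6·2 = 12 | 4·3+3·0 = 12
T: 4·0+6·4 = 24 | 4·0+3·8 = 24
gcd(4,6,4,3) = 1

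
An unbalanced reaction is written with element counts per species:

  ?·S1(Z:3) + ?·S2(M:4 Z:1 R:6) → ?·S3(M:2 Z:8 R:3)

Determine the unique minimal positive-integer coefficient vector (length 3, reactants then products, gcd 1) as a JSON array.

M: 5·0+1·4 = 4 | 2·2 = 4
Z: 5·3+1·1 = 16 | 2·8 = 16
R: 5·0+1·6 = 6 | 2·3 = 6
gcd(5,1,2) = 1

Coefficients: [5, 1, 2]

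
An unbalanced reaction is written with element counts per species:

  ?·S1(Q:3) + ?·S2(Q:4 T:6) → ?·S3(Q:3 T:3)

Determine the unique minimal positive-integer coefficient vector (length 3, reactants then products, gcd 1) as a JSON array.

Coefficients: [2, 3, 6]

Q: 2·3+3·4 = 18 | 6·3 = 18
T: 2·0+3·6 = 18 | 6·3 = 18
gcd(2,3,6) = 1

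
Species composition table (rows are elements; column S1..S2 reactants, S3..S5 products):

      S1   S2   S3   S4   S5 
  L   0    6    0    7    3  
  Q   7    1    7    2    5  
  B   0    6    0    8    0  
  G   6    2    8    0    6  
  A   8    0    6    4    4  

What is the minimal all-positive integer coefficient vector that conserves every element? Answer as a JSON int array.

Coefficients: [5, 4, 4, 3, 1]

L: 5·0+4·6 = 24 | 4·0+3·7+1·3 = 24
Q: 5·7+4·1 = 39 | 4·7+3·2+1·5 = 39
B: 5·0+4·6 = 24 | 4·0+3·8+1·0 = 24
G: 5·6+4·2 = 38 | 4·8+3·0+1·6 = 38
A: 5·8+4·0 = 40 | 4·6+3·4+1·4 = 40
gcd(5,4,4,3,1) = 1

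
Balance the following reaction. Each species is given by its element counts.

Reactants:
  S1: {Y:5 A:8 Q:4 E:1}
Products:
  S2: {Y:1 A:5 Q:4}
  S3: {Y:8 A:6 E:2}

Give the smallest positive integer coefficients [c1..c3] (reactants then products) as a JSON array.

Coefficients: [2, 2, 1]

Y: 2·5 = 10 | 2·1+1·8 = 10
A: 2·8 = 16 | 2·5+1·6 = 16
Q: 2·4 = 8 | 2·4+1·0 = 8
E: 2·1 = 2 | 2·0+1·2 = 2
gcd(2,2,1) = 1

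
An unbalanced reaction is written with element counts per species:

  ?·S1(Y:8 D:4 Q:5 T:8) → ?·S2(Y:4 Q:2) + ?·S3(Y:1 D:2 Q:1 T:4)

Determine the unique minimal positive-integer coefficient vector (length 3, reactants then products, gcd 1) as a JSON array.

Coefficients: [2, 3, 4]

Y: 2·8 = 16 | 3·4+4·1 = 16
D: 2·4 = 8 | 3·0+4·2 = 8
Q: 2·5 = 10 | 3·2+4·1 = 10
T: 2·8 = 16 | 3·0+4·4 = 16
gcd(2,3,4) = 1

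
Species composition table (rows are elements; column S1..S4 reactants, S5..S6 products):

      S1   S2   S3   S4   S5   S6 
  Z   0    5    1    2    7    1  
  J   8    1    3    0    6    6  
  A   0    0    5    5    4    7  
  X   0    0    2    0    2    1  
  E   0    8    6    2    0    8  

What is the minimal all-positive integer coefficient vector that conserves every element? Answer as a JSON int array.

Coefficients: [4, 1, 5, 5, 2, 6]

Z: 4·0+1·5+5·1+5·2 = 20 | 2·7+6·1 = 20
J: 4·8+1·1+5·3+5·0 = 48 | 2·6+6·6 = 48
A: 4·0+1·0+5·5+5·5 = 50 | 2·4+6·7 = 50
X: 4·0+1·0+5·2+5·0 = 10 | 2·2+6·1 = 10
E: 4·0+1·8+5·6+5·2 = 48 | 2·0+6·8 = 48
gcd(4,1,5,5,2,6) = 1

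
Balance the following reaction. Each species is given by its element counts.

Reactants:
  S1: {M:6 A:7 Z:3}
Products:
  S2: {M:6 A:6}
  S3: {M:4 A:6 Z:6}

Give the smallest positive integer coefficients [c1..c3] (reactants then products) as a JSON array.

M: 6·6 = 36 | 4·6+3·4 = 36
A: 6·7 = 42 | 4·6+3·6 = 42
Z: 6·3 = 18 | 4·0+3·6 = 18
gcd(6,4,3) = 1

Coefficients: [6, 4, 3]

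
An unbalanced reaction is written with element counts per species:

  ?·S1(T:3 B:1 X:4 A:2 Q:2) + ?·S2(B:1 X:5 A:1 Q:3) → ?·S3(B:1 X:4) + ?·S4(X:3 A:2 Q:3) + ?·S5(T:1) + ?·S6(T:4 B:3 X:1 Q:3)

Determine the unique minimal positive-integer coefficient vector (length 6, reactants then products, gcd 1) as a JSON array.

Coefficients: [3, 4, 4, 5, 5, 1]

T: 3·3+4·0 = 9 | 4·0+5·0+5·1+1·4 = 9
B: 3·1+4·1 = 7 | 4·1+5·0+5·0+1·3 = 7
X: 3·4+4·5 = 32 | 4·4+5·3+5·0+1·1 = 32
A: 3·2+4·1 = 10 | 4·0+5·2+5·0+1·0 = 10
Q: 3·2+4·3 = 18 | 4·0+5·3+5·0+1·3 = 18
gcd(3,4,4,5,5,1) = 1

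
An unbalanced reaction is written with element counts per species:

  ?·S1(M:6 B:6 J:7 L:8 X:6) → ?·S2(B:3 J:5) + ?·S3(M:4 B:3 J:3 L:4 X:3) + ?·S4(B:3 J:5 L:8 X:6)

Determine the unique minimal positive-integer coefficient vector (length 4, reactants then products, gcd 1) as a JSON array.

Coefficients: [4, 1, 6, 1]

M: 4·6 = 24 | 1·0+6·4+1·0 = 24
B: 4·6 = 24 | 1·3+6·3+1·3 = 24
J: 4·7 = 28 | 1·5+6·3+1·5 = 28
L: 4·8 = 32 | 1·0+6·4+1·8 = 32
X: 4·6 = 24 | 1·0+6·3+1·6 = 24
gcd(4,1,6,1) = 1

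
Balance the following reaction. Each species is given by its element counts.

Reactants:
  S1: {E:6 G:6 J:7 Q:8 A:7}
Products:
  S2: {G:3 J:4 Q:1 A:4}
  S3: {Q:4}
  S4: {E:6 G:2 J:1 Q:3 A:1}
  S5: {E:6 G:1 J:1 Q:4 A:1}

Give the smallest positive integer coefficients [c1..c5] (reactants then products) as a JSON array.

E: 4·6 = 24 | 6·0+3·0+2·6+2·6 = 24
G: 4·6 = 24 | 6·3+3·0+2·2+2·1 = 24
J: 4·7 = 28 | 6·4+3·0+2·1+2·1 = 28
Q: 4·8 = 32 | 6·1+3·4+2·3+2·4 = 32
A: 4·7 = 28 | 6·4+3·0+2·1+2·1 = 28
gcd(4,6,3,2,2) = 1

Coefficients: [4, 6, 3, 2, 2]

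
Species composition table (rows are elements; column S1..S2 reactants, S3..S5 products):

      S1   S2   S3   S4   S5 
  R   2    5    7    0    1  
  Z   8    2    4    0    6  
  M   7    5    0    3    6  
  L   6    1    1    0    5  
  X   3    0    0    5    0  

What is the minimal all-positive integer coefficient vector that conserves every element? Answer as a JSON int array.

R: 5·2+2·5 = 20 | 2·7+3·0+6·1 = 20
Z: 5·8+2·2 = 44 | 2·4+3·0+6·6 = 44
M: 5·7+2·5 = 45 | 2·0+3·3+6·6 = 45
L: 5·6+2·1 = 32 | 2·1+3·0+6·5 = 32
X: 5·3+2·0 = 15 | 2·0+3·5+6·0 = 15
gcd(5,2,2,3,6) = 1

Coefficients: [5, 2, 2, 3, 6]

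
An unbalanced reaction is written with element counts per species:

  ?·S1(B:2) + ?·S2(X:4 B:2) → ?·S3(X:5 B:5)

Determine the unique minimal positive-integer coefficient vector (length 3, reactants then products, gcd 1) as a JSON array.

X: 5·0+5·4 = 20 | 4·5 = 20
B: 5·2+5·2 = 20 | 4·5 = 20
gcd(5,5,4) = 1

Coefficients: [5, 5, 4]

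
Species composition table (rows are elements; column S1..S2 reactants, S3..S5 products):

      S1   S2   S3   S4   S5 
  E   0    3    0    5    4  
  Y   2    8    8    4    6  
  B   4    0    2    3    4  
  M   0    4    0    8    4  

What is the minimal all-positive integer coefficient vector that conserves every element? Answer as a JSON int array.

Coefficients: [6, 6, 5, 2, 2]

E: 6·0+6·3 = 18 | 5·0+2·5+2·4 = 18
Y: 6·2+6·8 = 60 | 5·8+2·4+2·6 = 60
B: 6·4+6·0 = 24 | 5·2+2·3+2·4 = 24
M: 6·0+6·4 = 24 | 5·0+2·8+2·4 = 24
gcd(6,6,5,2,2) = 1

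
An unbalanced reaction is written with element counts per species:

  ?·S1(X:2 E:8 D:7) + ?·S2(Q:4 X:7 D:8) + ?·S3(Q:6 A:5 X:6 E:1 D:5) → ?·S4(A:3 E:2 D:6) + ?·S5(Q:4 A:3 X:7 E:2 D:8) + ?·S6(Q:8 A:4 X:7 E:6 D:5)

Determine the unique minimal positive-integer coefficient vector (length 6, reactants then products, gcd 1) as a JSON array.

Q: 3·0+1·4+6·6 = 40 | 2·0+4·4+3·8 = 40
A: 3·0+1·0+6·5 = 30 | 2·3+4·3+3·4 = 30
X: 3·2+1·7+6·6 = 49 | 2·0+4·7+3·7 = 49
E: 3·8+1·0+6·1 = 30 | 2·2+4·2+3·6 = 30
D: 3·7+1·8+6·5 = 59 | 2·6+4·8+3·5 = 59
gcd(3,1,6,2,4,3) = 1

Coefficients: [3, 1, 6, 2, 4, 3]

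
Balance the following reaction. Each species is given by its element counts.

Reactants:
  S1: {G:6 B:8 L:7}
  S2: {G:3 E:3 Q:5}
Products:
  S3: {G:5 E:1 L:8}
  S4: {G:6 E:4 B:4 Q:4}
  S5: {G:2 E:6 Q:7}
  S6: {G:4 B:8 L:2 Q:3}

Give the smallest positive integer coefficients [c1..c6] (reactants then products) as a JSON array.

G: 6·6+6·3 = 54 | 4·5+2·6+1·2+5·4 = 54
E: 6·0+6·3 = 18 | 4·1+2·4+1·6+5·0 = 18
B: 6·8+6·0 = 48 | 4·0+2·4+1·0+5·8 = 48
L: 6·7+6·0 = 42 | 4·8+2·0+1·0+5·2 = 42
Q: 6·0+6·5 = 30 | 4·0+2·4+1·7+5·3 = 30
gcd(6,6,4,2,1,5) = 1

Coefficients: [6, 6, 4, 2, 1, 5]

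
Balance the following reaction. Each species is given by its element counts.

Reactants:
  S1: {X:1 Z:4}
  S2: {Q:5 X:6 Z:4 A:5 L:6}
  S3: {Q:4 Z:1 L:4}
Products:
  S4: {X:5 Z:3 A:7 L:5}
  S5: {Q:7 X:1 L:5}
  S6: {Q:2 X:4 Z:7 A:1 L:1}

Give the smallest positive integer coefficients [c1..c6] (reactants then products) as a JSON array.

Coefficients: [4, 5, 1, 3, 3, 4]

Q: 4·0+5·5+1·4 = 29 | 3·0+3·7+4·2 = 29
X: 4·1+5·6+1·0 = 34 | 3·5+3·1+4·4 = 34
Z: 4·4+5·4+1·1 = 37 | 3·3+3·0+4·7 = 37
A: 4·0+5·5+1·0 = 25 | 3·7+3·0+4·1 = 25
L: 4·0+5·6+1·4 = 34 | 3·5+3·5+4·1 = 34
gcd(4,5,1,3,3,4) = 1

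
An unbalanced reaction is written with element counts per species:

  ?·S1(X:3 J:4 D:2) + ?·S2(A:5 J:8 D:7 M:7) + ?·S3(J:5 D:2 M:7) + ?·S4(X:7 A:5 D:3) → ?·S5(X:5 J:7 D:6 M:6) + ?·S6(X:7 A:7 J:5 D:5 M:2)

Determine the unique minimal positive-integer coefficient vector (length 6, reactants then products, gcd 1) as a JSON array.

Coefficients: [5, 2, 2, 5, 3, 5]

X: 5·3+2·0+2·0+5·7 = 50 | 3·5+5·7 = 50
A: 5·0+2·5+2·0+5·5 = 35 | 3·0+5·7 = 35
J: 5·4+2·8+2·5+5·0 = 46 | 3·7+5·5 = 46
D: 5·2+2·7+2·2+5·3 = 43 | 3·6+5·5 = 43
M: 5·0+2·7+2·7+5·0 = 28 | 3·6+5·2 = 28
gcd(5,2,2,5,3,5) = 1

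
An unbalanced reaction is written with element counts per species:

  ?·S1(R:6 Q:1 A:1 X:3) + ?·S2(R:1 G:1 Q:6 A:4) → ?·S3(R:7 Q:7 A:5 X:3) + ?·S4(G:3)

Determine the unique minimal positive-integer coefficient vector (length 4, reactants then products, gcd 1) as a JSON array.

Coefficients: [3, 3, 3, 1]

R: 3·6+3·1 = 21 | 3·7+1·0 = 21
G: 3·0+3·1 = 3 | 3·0+1·3 = 3
Q: 3·1+3·6 = 21 | 3·7+1·0 = 21
A: 3·1+3·4 = 15 | 3·5+1·0 = 15
X: 3·3+3·0 = 9 | 3·3+1·0 = 9
gcd(3,3,3,1) = 1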